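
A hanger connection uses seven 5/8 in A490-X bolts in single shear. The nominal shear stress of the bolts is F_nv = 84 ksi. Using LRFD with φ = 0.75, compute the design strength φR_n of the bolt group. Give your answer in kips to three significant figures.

135 kips

A_b = π × 0.625² / 4 = 0.3068 in².
R_n = F_nv · A_b · n · n_s = 84 × 0.3068 × 7 × 1 = 180.4 kips.
Design strength φR_n = 0.75 × 180.4 = 135 kips.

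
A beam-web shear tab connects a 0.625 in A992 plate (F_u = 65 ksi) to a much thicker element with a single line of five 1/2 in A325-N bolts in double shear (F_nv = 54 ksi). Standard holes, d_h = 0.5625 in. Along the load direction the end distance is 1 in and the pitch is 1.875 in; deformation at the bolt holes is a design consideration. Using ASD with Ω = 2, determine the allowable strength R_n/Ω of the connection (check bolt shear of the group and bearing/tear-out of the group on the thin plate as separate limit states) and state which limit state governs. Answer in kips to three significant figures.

Bolt shear: A_b = π·0.5²/4 = 0.1963 in²; R_n = 54 × 0.1963 × 5 × 2 = 106 kips → 106 / 2 = 53 kips.
Bearing (1.2 l_c t F_u ≤ 2.4 d t F_u): upper limit = 2.4·0.5·0.625·65 = 48.75 kips.
  Edge l_c = 1 − 0.5625/2 = 0.7188 → r_n = 35.04 kips; interior l_c = 1.875 − 0.5625 = 1.312 → r_n = 48.75 kips.
  R_n,bearing = 1·35.04 + 4·48.75 = 230 kips → 230 / 2 = 115 kips.
Bolt shear governs: 53 kips.

53 kips (bolt shear governs)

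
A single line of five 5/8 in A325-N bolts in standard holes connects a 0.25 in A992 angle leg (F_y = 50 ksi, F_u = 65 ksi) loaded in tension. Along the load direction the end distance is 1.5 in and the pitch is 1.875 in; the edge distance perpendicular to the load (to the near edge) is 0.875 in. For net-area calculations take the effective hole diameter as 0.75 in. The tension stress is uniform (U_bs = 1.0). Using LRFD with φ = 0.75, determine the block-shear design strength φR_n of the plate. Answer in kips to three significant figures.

47.2 kips

Shear plane L_v = 1.5 + 4·1.875 = 9 in; A_gv = 9 × 0.25 = 2.25 in².
A_nv = (9 − 4.5·0.75) × 0.25 = 1.406 in².
A_nt = (0.875 − 0.5·0.75) × 0.25 = 0.125 in².
0.6 F_u A_nv = 54.84 kips; 0.6 F_y A_gv = 67.5 kips → shear rupture governs the shear term.
R_n = 54.84 + 1.0 × 65 × 0.125 = 62.97 kips.
Design strength φR_n = 0.75 × 62.97 = 47.2 kips.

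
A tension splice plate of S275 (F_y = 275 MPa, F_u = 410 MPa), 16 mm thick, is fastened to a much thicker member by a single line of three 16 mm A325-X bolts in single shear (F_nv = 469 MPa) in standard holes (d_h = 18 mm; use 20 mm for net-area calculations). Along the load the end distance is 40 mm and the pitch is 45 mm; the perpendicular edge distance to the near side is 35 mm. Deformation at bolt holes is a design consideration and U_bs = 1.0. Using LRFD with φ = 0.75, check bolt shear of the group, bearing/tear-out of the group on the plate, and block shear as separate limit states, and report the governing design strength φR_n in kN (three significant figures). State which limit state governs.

Bolt shear: A_b = π·16²/4 = 201.1 mm²; R_n = 469 × 201.1 × 3 × 1 / 1000 = 282.9 kN → 0.75 × 282.9 = 212 kN.
Bearing: edge l_c = 31, r_n = 244 kN; interior l_c = 27, r_n = 212.5 kN; R_n = 244 + 2·212.5 = 669.1 kN → 502 kN.
Block shear: A_gv = 2080, A_nv = 1280, A_nt = 400 mm²; R_n = min(0.6F_uA_nv, 0.6F_yA_gv) + U_bs·F_u·A_nt = 478.9 kN → 359 kN.
Bolt shear governs: 212 kN.

212 kN (bolt shear governs)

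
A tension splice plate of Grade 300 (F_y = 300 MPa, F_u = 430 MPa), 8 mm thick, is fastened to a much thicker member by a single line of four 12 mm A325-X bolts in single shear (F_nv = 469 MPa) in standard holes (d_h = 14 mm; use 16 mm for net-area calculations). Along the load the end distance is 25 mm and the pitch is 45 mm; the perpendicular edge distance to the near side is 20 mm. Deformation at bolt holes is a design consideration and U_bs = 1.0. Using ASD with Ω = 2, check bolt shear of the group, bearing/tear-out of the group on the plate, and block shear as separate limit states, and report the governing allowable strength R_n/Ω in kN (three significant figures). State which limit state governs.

Bolt shear: A_b = π·12²/4 = 113.1 mm²; R_n = 469 × 113.1 × 4 × 1 / 1000 = 212.2 kN → 212.2 / 2 = 106 kN.
Bearing: edge l_c = 18, r_n = 74.3 kN; interior l_c = 31, r_n = 99.07 kN; R_n = 74.3 + 3·99.07 = 371.5 kN → 186 kN.
Block shear: A_gv = 1280, A_nv = 832, A_nt = 96 mm²; R_n = min(0.6F_uA_nv, 0.6F_yA_gv) + U_bs·F_u·A_nt = 255.9 kN → 128 kN.
Bolt shear governs: 106 kN.

106 kN (bolt shear governs)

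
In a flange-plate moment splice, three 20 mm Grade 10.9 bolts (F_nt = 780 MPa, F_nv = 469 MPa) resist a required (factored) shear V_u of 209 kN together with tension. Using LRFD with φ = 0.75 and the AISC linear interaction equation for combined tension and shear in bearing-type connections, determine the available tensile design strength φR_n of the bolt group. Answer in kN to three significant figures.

A_b = π·20²/4 = 314.2 mm²; f_rv = 209 × 1000 / (3 × 314.2) = 221.8 MPa.
F'_nt = 1.3 F_nt − (F_nt / φF_nv) f_rv = 1.3·780 − (780/(0.75·469))·221.8 = 522.3 MPa, capped at F_nt → F'_nt = 522.3 MPa.
R_n = F'_nt · A_b · n = 522.3 × 314.2 × 3 / 1000 = 492.2 kN.
Design strength φR_n = 0.75 × 492.2 = 369 kN.

369 kN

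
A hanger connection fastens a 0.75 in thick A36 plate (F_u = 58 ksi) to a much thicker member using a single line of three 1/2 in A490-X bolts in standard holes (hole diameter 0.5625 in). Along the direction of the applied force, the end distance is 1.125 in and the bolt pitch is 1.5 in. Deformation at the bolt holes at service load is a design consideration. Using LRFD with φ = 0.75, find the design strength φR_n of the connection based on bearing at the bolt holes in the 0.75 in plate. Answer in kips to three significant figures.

106 kips

Per bolt r_n = 1.2 l_c t F_u ≤ 2.4 d t F_u; upper limit = 2.4 × 0.5 × 0.75 × 58 = 52.2 kips.
Edge bolt: l_c = 1.125 − 0.5625/2 = 0.8438 in → 1.2 × 0.8438 × 0.75 × 58 = 44.04 → r_n = 44.04 kips.
Interior bolts: l_c = 1.5 − 0.5625 = 0.9375 in → 1.2 × 0.9375 × 0.75 × 58 = 48.94 → r_n = 48.94 kips.
R_n = 1 × 44.04 + 2 × 48.94 = 141.9 kips.
Design strength φR_n = 0.75 × 141.9 = 106 kips.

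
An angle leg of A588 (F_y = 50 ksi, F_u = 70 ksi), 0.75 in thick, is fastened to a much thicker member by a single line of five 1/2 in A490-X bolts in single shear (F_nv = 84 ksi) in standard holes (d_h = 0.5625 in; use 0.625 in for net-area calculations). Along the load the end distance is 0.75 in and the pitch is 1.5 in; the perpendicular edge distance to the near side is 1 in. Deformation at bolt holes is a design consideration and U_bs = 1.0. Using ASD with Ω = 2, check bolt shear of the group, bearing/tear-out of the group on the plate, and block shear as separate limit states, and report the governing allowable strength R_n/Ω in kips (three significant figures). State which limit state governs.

Bolt shear: A_b = π·0.5²/4 = 0.1963 in²; R_n = 84 × 0.1963 × 5 × 1 = 82.47 kips → 82.47 / 2 = 41.2 kips.
Bearing: edge l_c = 0.4688, r_n = 29.53 kips; interior l_c = 0.9375, r_n = 59.06 kips; R_n = 29.53 + 4·59.06 = 265.8 kips → 133 kips.
Block shear: A_gv = 5.062, A_nv = 2.953, A_nt = 0.5156 in²; R_n = min(0.6F_uA_nv, 0.6F_yA_gv) + U_bs·F_u·A_nt = 160.1 kips → 80.1 kips.
Bolt shear governs: 41.2 kips.

41.2 kips (bolt shear governs)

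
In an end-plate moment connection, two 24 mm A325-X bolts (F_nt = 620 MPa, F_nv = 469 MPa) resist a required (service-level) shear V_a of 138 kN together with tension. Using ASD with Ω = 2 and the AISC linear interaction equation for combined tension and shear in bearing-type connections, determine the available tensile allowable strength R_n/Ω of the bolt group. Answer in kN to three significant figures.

182 kN

A_b = π·24²/4 = 452.4 mm²; f_rv = 138 × 1000 / (2 × 452.4) = 152.5 MPa.
F'_nt = 1.3 F_nt − (Ω F_nt / F_nv) f_rv = 1.3·620 − (2·620/469)·152.5 = 402.7 MPa, capped at F_nt → F'_nt = 402.7 MPa.
R_n = F'_nt · A_b · n = 402.7 × 452.4 × 2 / 1000 = 364.4 kN.
Allowable strength R_n/Ω = 364.4 / 2 = 182 kN.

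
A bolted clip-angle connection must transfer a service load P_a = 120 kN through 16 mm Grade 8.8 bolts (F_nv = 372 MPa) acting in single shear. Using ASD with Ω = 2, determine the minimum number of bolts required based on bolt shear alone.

A_b = π·16²/4 = 201.1 mm².
Per-bolt allowable strength R_n/Ω = 372 × 201.1 × 1 / 1000 / 2 = 37.4 kN.
n ≥ 120 / 37.4 = 3.209 → use 4 bolts.

4 bolts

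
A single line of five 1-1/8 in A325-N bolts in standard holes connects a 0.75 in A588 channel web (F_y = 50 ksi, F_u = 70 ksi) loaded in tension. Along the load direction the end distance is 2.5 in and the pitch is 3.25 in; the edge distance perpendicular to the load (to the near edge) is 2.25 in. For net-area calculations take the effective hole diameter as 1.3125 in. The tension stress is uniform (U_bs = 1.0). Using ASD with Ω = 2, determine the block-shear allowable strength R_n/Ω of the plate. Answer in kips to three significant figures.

Shear plane L_v = 2.5 + 4·3.25 = 15.5 in; A_gv = 15.5 × 0.75 = 11.62 in².
A_nv = (15.5 − 4.5·1.3125) × 0.75 = 7.195 in².
A_nt = (2.25 − 0.5·1.3125) × 0.75 = 1.195 in².
0.6 F_u A_nv = 302.2 kips; 0.6 F_y A_gv = 348.8 kips → shear rupture governs the shear term.
R_n = 302.2 + 1.0 × 70 × 1.195 = 385.9 kips.
Allowable strength R_n/Ω = 385.9 / 2 = 193 kips.

193 kips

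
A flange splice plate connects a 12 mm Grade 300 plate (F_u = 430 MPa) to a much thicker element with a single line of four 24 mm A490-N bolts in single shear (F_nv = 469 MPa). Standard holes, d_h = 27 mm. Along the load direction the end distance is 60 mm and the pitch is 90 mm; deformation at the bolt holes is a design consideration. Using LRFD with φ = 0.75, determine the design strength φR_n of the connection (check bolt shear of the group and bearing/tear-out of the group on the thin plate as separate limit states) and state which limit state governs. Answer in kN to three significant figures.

Bolt shear: A_b = π·24²/4 = 452.4 mm²; R_n = 469 × 452.4 × 4 × 1 / 1000 = 848.7 kN → 0.75 × 848.7 = 637 kN.
Bearing (1.2 l_c t F_u ≤ 2.4 d t F_u): upper limit = 2.4·24·12·430 / 1000 = 297.2 kN.
  Edge l_c = 60 − 27/2 = 46.5 → r_n = 287.9 kN; interior l_c = 90 − 27 = 63 → r_n = 297.2 kN.
  R_n,bearing = 1·287.9 + 3·297.2 = 1180 kN → 0.75 × 1180 = 885 kN.
Bolt shear governs: 637 kN.

637 kN (bolt shear governs)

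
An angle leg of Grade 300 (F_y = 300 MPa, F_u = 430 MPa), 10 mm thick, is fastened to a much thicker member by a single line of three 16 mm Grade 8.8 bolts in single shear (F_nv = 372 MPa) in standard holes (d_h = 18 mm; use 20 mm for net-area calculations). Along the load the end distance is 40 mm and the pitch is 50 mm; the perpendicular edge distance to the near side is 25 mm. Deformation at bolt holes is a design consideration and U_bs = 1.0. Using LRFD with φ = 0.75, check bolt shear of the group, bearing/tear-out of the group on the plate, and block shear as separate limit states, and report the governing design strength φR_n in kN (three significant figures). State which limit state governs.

168 kN (bolt shear governs)

Bolt shear: A_b = π·16²/4 = 201.1 mm²; R_n = 372 × 201.1 × 3 × 1 / 1000 = 224.4 kN → 0.75 × 224.4 = 168 kN.
Bearing: edge l_c = 31, r_n = 160 kN; interior l_c = 32, r_n = 165.1 kN; R_n = 160 + 2·165.1 = 490.2 kN → 368 kN.
Block shear: A_gv = 1400, A_nv = 900, A_nt = 150 mm²; R_n = min(0.6F_uA_nv, 0.6F_yA_gv) + U_bs·F_u·A_nt = 296.7 kN → 223 kN.
Bolt shear governs: 168 kN.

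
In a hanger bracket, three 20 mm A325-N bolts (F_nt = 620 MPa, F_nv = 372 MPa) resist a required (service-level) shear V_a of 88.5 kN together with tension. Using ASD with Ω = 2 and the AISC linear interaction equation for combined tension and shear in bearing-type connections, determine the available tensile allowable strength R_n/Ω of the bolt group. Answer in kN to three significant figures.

232 kN

A_b = π·20²/4 = 314.2 mm²; f_rv = 88.5 × 1000 / (3 × 314.2) = 93.9 MPa.
F'_nt = 1.3 F_nt − (Ω F_nt / F_nv) f_rv = 1.3·620 − (2·620/372)·93.9 = 493 MPa, capped at F_nt → F'_nt = 493 MPa.
R_n = F'_nt · A_b · n = 493 × 314.2 × 3 / 1000 = 464.6 kN.
Allowable strength R_n/Ω = 464.6 / 2 = 232 kN.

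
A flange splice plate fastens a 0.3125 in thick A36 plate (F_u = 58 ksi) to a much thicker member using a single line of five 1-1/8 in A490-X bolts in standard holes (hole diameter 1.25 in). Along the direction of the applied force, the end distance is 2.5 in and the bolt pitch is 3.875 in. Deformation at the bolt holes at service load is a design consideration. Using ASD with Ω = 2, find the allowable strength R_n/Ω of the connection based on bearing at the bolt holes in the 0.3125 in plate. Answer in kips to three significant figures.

118 kips

Per bolt r_n = 1.2 l_c t F_u ≤ 2.4 d t F_u; upper limit = 2.4 × 1.125 × 0.3125 × 58 = 48.94 kips.
Edge bolt: l_c = 2.5 − 1.25/2 = 1.875 in → 1.2 × 1.875 × 0.3125 × 58 = 40.78 → r_n = 40.78 kips.
Interior bolts: l_c = 3.875 − 1.25 = 2.625 in → 1.2 × 2.625 × 0.3125 × 58 = 57.09 → r_n = 48.94 kips.
R_n = 1 × 40.78 + 4 × 48.94 = 236.5 kips.
Allowable strength R_n/Ω = 236.5 / 2 = 118 kips.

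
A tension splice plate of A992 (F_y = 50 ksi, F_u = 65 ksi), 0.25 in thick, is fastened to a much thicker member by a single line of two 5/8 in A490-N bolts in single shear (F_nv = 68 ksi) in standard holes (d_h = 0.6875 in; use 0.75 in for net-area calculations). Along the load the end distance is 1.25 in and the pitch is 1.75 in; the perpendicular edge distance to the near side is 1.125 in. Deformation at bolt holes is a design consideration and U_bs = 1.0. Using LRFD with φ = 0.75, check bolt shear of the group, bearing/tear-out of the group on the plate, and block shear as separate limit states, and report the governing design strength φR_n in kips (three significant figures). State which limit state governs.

22.9 kips (block shear governs)

Bolt shear: A_b = π·0.625²/4 = 0.3068 in²; R_n = 68 × 0.3068 × 2 × 1 = 41.72 kips → 0.75 × 41.72 = 31.3 kips.
Bearing: edge l_c = 0.9062, r_n = 17.67 kips; interior l_c = 1.062, r_n = 20.72 kips; R_n = 17.67 + 1·20.72 = 38.39 kips → 28.8 kips.
Block shear: A_gv = 0.75, A_nv = 0.4688, A_nt = 0.1875 in²; R_n = min(0.6F_uA_nv, 0.6F_yA_gv) + U_bs·F_u·A_nt = 30.47 kips → 22.9 kips.
Block shear governs: 22.9 kips.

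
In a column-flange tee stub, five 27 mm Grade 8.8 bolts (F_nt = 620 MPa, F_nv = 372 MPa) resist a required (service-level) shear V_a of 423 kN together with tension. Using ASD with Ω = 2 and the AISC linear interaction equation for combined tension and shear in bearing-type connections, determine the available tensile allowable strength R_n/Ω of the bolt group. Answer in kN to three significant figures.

449 kN

A_b = π·27²/4 = 572.6 mm²; f_rv = 423 × 1000 / (5 × 572.6) = 147.8 MPa.
F'_nt = 1.3 F_nt − (Ω F_nt / F_nv) f_rv = 1.3·620 − (2·620/372)·147.8 = 313.5 MPa, capped at F_nt → F'_nt = 313.5 MPa.
R_n = F'_nt · A_b · n = 313.5 × 572.6 × 5 / 1000 = 897.4 kN.
Allowable strength R_n/Ω = 897.4 / 2 = 449 kN.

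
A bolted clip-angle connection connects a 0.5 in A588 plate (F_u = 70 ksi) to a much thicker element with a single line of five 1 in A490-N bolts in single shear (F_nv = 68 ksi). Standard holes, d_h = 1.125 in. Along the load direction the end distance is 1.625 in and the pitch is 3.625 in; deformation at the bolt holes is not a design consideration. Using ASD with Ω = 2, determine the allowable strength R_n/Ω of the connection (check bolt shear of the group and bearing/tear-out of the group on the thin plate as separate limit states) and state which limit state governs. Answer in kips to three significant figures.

Bolt shear: A_b = π·1²/4 = 0.7854 in²; R_n = 68 × 0.7854 × 5 × 1 = 267 kips → 267 / 2 = 134 kips.
Bearing (1.5 l_c t F_u ≤ 3.0 d t F_u): upper limit = 3.0·1·0.5·70 = 105 kips.
  Edge l_c = 1.625 − 1.125/2 = 1.062 → r_n = 55.78 kips; interior l_c = 3.625 − 1.125 = 2.5 → r_n = 105 kips.
  R_n,bearing = 1·55.78 + 4·105 = 475.8 kips → 475.8 / 2 = 238 kips.
Bolt shear governs: 134 kips.

134 kips (bolt shear governs)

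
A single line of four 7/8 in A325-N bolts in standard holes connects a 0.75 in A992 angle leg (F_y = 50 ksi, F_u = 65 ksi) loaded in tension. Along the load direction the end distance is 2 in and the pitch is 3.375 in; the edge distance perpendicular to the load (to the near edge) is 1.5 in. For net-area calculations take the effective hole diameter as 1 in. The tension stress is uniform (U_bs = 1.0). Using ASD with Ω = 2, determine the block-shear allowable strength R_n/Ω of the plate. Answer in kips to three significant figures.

Shear plane L_v = 2 + 3·3.375 = 12.12 in; A_gv = 12.12 × 0.75 = 9.094 in².
A_nv = (12.12 − 3.5·1) × 0.75 = 6.469 in².
A_nt = (1.5 − 0.5·1) × 0.75 = 0.75 in².
0.6 F_u A_nv = 252.3 kips; 0.6 F_y A_gv = 272.8 kips → shear rupture governs the shear term.
R_n = 252.3 + 1.0 × 65 × 0.75 = 301 kips.
Allowable strength R_n/Ω = 301 / 2 = 151 kips.

151 kips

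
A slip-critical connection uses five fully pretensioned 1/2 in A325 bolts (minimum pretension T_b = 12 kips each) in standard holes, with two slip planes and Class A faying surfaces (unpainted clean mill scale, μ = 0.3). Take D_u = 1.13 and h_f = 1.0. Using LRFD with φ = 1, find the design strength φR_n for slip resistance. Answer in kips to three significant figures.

40.7 kips

R_n = μ · D_u · h_f · T_b · n_s · n_b = 0.3 × 1.13 × 1.0 × 12 × 2 × 5 = 40.68 kips.
Design strength φR_n = 1 × 40.68 = 40.7 kips.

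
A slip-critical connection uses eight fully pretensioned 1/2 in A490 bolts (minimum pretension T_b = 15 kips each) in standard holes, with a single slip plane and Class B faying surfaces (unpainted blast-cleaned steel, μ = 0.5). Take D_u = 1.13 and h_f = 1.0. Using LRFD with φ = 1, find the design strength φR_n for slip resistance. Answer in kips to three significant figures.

67.8 kips

R_n = μ · D_u · h_f · T_b · n_s · n_b = 0.5 × 1.13 × 1.0 × 15 × 1 × 8 = 67.8 kips.
Design strength φR_n = 1 × 67.8 = 67.8 kips.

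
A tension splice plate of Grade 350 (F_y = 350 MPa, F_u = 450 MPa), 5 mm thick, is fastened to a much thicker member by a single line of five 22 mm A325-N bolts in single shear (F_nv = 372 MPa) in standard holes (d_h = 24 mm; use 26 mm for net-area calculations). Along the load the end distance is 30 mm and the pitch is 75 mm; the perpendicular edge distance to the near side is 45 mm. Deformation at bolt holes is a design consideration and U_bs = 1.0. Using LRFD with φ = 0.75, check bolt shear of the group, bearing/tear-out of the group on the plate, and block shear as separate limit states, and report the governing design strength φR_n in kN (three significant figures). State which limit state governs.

Bolt shear: A_b = π·22²/4 = 380.1 mm²; R_n = 372 × 380.1 × 5 × 1 / 1000 = 707 kN → 0.75 × 707 = 530 kN.
Bearing: edge l_c = 18, r_n = 48.6 kN; interior l_c = 51, r_n = 118.8 kN; R_n = 48.6 + 4·118.8 = 523.8 kN → 393 kN.
Block shear: A_gv = 1650, A_nv = 1065, A_nt = 160 mm²; R_n = min(0.6F_uA_nv, 0.6F_yA_gv) + U_bs·F_u·A_nt = 359.6 kN → 270 kN.
Block shear governs: 270 kN.

270 kN (block shear governs)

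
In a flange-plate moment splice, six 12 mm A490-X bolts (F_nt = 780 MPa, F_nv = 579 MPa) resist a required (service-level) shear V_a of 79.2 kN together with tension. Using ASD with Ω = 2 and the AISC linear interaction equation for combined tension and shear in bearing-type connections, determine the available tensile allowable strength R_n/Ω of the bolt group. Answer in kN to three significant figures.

A_b = π·12²/4 = 113.1 mm²; f_rv = 79.2 × 1000 / (6 × 113.1) = 116.7 MPa.
F'_nt = 1.3 F_nt − (Ω F_nt / F_nv) f_rv = 1.3·780 − (2·780/579)·116.7 = 699.5 MPa, capped at F_nt → F'_nt = 699.5 MPa.
R_n = F'_nt · A_b · n = 699.5 × 113.1 × 6 / 1000 = 474.7 kN.
Allowable strength R_n/Ω = 474.7 / 2 = 237 kN.

237 kN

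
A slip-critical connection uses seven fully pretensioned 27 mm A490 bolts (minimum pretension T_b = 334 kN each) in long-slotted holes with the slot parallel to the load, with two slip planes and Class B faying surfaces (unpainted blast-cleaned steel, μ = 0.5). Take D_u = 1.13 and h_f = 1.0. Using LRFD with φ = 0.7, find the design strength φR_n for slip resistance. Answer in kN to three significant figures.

R_n = μ · D_u · h_f · T_b · n_s · n_b = 0.5 × 1.13 × 1.0 × 334 × 2 × 7 = 2642 kN.
Design strength φR_n = 0.7 × 2642 = 1850 kN.

1850 kN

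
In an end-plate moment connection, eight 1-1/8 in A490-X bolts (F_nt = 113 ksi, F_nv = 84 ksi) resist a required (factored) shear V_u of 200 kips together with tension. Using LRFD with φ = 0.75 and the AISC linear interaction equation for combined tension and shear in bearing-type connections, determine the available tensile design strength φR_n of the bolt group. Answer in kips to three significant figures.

A_b = π·1.125²/4 = 0.994 in²; f_rv = 200 / (8 × 0.994) = 25.15 ksi.
F'_nt = 1.3 F_nt − (F_nt / φF_nv) f_rv = 1.3·113 − (113/(0.75·84))·25.15 = 101.8 ksi, capped at F_nt → F'_nt = 101.8 ksi.
R_n = F'_nt · A_b · n = 101.8 × 0.994 × 8 = 809.4 kips.
Design strength φR_n = 0.75 × 809.4 = 607 kips.

607 kips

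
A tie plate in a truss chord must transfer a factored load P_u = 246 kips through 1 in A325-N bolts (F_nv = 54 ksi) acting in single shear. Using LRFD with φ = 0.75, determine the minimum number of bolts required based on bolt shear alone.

A_b = π·1²/4 = 0.7854 in².
Per-bolt design strength φR_n = 0.75 × 54 × 0.7854 × 1 = 31.81 kips.
n ≥ 246 / 31.81 = 7.734 → use 8 bolts.

8 bolts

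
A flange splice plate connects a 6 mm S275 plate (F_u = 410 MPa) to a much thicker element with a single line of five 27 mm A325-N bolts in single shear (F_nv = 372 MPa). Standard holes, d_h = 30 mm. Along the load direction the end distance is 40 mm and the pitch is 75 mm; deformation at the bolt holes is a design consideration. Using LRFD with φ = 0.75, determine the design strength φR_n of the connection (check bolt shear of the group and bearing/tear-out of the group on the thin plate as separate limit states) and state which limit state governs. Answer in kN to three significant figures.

Bolt shear: A_b = π·27²/4 = 572.6 mm²; R_n = 372 × 572.6 × 5 × 1 / 1000 = 1065 kN → 0.75 × 1065 = 799 kN.
Bearing (1.2 l_c t F_u ≤ 2.4 d t F_u): upper limit = 2.4·27·6·410 / 1000 = 159.4 kN.
  Edge l_c = 40 − 30/2 = 25 → r_n = 73.8 kN; interior l_c = 75 − 30 = 45 → r_n = 132.8 kN.
  R_n,bearing = 1·73.8 + 4·132.8 = 605.2 kN → 0.75 × 605.2 = 454 kN.
Bearing governs: 454 kN.

454 kN (bearing governs)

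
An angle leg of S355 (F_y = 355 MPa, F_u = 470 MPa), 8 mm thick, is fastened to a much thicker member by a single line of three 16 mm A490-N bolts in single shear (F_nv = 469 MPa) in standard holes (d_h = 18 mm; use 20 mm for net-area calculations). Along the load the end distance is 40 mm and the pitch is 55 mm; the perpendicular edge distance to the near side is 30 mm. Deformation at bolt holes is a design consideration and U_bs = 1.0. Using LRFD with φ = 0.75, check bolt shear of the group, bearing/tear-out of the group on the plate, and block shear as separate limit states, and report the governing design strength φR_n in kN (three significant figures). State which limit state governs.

Bolt shear: A_b = π·16²/4 = 201.1 mm²; R_n = 469 × 201.1 × 3 × 1 / 1000 = 282.9 kN → 0.75 × 282.9 = 212 kN.
Bearing: edge l_c = 31, r_n = 139.9 kN; interior l_c = 37, r_n = 144.4 kN; R_n = 139.9 + 2·144.4 = 428.6 kN → 321 kN.
Block shear: A_gv = 1200, A_nv = 800, A_nt = 160 mm²; R_n = min(0.6F_uA_nv, 0.6F_yA_gv) + U_bs·F_u·A_nt = 300.8 kN → 226 kN.
Bolt shear governs: 212 kN.

212 kN (bolt shear governs)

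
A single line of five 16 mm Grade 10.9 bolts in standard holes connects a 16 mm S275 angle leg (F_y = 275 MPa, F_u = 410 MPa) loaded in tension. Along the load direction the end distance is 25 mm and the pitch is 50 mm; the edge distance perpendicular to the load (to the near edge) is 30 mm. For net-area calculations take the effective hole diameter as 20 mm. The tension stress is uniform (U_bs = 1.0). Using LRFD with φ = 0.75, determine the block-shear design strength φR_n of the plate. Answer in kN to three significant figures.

Shear plane L_v = 25 + 4·50 = 225 mm; A_gv = 225 × 16 = 3600 mm².
A_nv = (225 − 4.5·20) × 16 = 2160 mm².
A_nt = (30 − 0.5·20) × 16 = 320 mm².
0.6 F_u A_nv = 531.4 kN; 0.6 F_y A_gv = 594 kN → shear rupture governs the shear term.
R_n = 531.4 + 1.0 × 410 × 320 / 1000 = 662.6 kN.
Design strength φR_n = 0.75 × 662.6 = 497 kN.

497 kN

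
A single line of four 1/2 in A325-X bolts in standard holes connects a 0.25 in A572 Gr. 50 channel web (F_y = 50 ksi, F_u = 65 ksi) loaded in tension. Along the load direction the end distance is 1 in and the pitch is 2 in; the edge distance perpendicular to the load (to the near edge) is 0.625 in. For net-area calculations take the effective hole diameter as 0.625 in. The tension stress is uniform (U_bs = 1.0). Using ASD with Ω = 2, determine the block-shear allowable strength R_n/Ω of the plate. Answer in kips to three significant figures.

26 kips

Shear plane L_v = 1 + 3·2 = 7 in; A_gv = 7 × 0.25 = 1.75 in².
A_nv = (7 − 3.5·0.625) × 0.25 = 1.203 in².
A_nt = (0.625 − 0.5·0.625) × 0.25 = 0.07812 in².
0.6 F_u A_nv = 46.92 kips; 0.6 F_y A_gv = 52.5 kips → shear rupture governs the shear term.
R_n = 46.92 + 1.0 × 65 × 0.07812 = 52 kips.
Allowable strength R_n/Ω = 52 / 2 = 26 kips.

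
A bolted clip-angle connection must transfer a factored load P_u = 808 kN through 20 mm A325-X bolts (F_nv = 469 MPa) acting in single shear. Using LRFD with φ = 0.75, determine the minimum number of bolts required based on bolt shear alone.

8 bolts

A_b = π·20²/4 = 314.2 mm².
Per-bolt design strength φR_n = 0.75 × 469 × 314.2 × 1 / 1000 = 110.5 kN.
n ≥ 808 / 110.5 = 7.312 → use 8 bolts.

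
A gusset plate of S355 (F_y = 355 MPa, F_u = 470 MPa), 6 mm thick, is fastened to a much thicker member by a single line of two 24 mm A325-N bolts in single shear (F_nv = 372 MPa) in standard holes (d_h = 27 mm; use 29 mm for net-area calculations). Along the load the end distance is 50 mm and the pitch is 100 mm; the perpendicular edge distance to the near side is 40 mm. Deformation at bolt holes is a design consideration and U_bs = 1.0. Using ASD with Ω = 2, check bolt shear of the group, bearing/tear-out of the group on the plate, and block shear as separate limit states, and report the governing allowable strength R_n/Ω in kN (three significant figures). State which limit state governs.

126 kN (block shear governs)

Bolt shear: A_b = π·24²/4 = 452.4 mm²; R_n = 372 × 452.4 × 2 × 1 / 1000 = 336.6 kN → 336.6 / 2 = 168 kN.
Bearing: edge l_c = 36.5, r_n = 123.5 kN; interior l_c = 73, r_n = 162.4 kN; R_n = 123.5 + 1·162.4 = 285.9 kN → 143 kN.
Block shear: A_gv = 900, A_nv = 639, A_nt = 153 mm²; R_n = min(0.6F_uA_nv, 0.6F_yA_gv) + U_bs·F_u·A_nt = 252.1 kN → 126 kN.
Block shear governs: 126 kN.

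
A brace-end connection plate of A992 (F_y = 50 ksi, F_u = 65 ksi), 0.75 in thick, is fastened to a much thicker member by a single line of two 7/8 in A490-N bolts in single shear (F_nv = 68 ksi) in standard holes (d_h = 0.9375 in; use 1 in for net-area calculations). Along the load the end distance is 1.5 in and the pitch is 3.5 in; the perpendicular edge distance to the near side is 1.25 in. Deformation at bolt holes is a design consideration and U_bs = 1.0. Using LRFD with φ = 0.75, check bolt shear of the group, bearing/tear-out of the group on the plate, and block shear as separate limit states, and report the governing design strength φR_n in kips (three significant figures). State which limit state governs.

Bolt shear: A_b = π·0.875²/4 = 0.6013 in²; R_n = 68 × 0.6013 × 2 × 1 = 81.78 kips → 0.75 × 81.78 = 61.3 kips.
Bearing: edge l_c = 1.031, r_n = 60.33 kips; interior l_c = 2.562, r_n = 102.4 kips; R_n = 60.33 + 1·102.4 = 162.7 kips → 122 kips.
Block shear: A_gv = 3.75, A_nv = 2.625, A_nt = 0.5625 in²; R_n = min(0.6F_uA_nv, 0.6F_yA_gv) + U_bs·F_u·A_nt = 138.9 kips → 104 kips.
Bolt shear governs: 61.3 kips.

61.3 kips (bolt shear governs)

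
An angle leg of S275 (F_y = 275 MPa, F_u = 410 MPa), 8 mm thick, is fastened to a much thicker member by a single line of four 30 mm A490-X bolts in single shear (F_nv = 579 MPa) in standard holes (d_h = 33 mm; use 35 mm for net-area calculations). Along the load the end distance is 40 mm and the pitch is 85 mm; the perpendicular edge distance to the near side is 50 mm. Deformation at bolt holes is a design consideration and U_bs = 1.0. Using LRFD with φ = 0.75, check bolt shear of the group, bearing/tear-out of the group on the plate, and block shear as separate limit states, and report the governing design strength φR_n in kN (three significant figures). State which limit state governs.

Bolt shear: A_b = π·30²/4 = 706.9 mm²; R_n = 579 × 706.9 × 4 × 1 / 1000 = 1637 kN → 0.75 × 1637 = 1230 kN.
Bearing: edge l_c = 23.5, r_n = 92.5 kN; interior l_c = 52, r_n = 204.7 kN; R_n = 92.5 + 3·204.7 = 706.5 kN → 530 kN.
Block shear: A_gv = 2360, A_nv = 1380, A_nt = 260 mm²; R_n = min(0.6F_uA_nv, 0.6F_yA_gv) + U_bs·F_u·A_nt = 446.1 kN → 335 kN.
Block shear governs: 335 kN.

335 kN (block shear governs)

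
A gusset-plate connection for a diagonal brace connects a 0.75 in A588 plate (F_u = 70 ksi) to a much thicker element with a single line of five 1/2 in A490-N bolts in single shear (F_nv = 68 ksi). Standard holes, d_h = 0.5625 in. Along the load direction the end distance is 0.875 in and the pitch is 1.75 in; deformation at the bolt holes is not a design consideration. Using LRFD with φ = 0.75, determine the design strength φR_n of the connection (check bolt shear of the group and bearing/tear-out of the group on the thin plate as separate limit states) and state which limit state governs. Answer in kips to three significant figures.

50.1 kips (bolt shear governs)

Bolt shear: A_b = π·0.5²/4 = 0.1963 in²; R_n = 68 × 0.1963 × 5 × 1 = 66.76 kips → 0.75 × 66.76 = 50.1 kips.
Bearing (1.5 l_c t F_u ≤ 3.0 d t F_u): upper limit = 3.0·0.5·0.75·70 = 78.75 kips.
  Edge l_c = 0.875 − 0.5625/2 = 0.5938 → r_n = 46.76 kips; interior l_c = 1.75 − 0.5625 = 1.188 → r_n = 78.75 kips.
  R_n,bearing = 1·46.76 + 4·78.75 = 361.8 kips → 0.75 × 361.8 = 271 kips.
Bolt shear governs: 50.1 kips.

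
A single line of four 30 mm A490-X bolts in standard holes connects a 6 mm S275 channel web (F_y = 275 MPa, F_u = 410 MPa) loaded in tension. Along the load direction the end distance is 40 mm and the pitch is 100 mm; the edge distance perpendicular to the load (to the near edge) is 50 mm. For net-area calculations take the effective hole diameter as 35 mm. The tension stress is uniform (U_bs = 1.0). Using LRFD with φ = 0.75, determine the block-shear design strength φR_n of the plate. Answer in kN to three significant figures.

Shear plane L_v = 40 + 3·100 = 340 mm; A_gv = 340 × 6 = 2040 mm².
A_nv = (340 − 3.5·35) × 6 = 1305 mm².
A_nt = (50 − 0.5·35) × 6 = 195 mm².
0.6 F_u A_nv = 321 kN; 0.6 F_y A_gv = 336.6 kN → shear rupture governs the shear term.
R_n = 321 + 1.0 × 410 × 195 / 1000 = 401 kN.
Design strength φR_n = 0.75 × 401 = 301 kN.

301 kN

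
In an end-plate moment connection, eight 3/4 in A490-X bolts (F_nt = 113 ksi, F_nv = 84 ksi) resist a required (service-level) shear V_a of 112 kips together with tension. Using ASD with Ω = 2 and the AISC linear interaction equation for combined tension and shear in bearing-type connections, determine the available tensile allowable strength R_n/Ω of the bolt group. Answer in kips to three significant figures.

A_b = π·0.75²/4 = 0.4418 in²; f_rv = 112 / (8 × 0.4418) = 31.69 ksi.
F'_nt = 1.3 F_nt − (Ω F_nt / F_nv) f_rv = 1.3·113 − (2·113/84)·31.69 = 61.64 ksi, capped at F_nt → F'_nt = 61.64 ksi.
R_n = F'_nt · A_b · n = 61.64 × 0.4418 × 8 = 217.9 kips.
Allowable strength R_n/Ω = 217.9 / 2 = 109 kips.

109 kips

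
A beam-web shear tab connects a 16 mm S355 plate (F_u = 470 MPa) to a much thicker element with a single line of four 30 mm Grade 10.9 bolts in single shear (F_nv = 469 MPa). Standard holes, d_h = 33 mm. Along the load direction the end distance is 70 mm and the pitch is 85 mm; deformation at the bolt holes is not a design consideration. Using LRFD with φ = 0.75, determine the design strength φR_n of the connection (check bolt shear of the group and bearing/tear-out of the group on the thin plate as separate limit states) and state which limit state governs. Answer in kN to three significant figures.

995 kN (bolt shear governs)

Bolt shear: A_b = π·30²/4 = 706.9 mm²; R_n = 469 × 706.9 × 4 × 1 / 1000 = 1326 kN → 0.75 × 1326 = 995 kN.
Bearing (1.5 l_c t F_u ≤ 3.0 d t F_u): upper limit = 3.0·30·16·470 / 1000 = 676.8 kN.
  Edge l_c = 70 − 33/2 = 53.5 → r_n = 603.5 kN; interior l_c = 85 − 33 = 52 → r_n = 586.6 kN.
  R_n,bearing = 1·603.5 + 3·586.6 = 2363 kN → 0.75 × 2363 = 1770 kN.
Bolt shear governs: 995 kN.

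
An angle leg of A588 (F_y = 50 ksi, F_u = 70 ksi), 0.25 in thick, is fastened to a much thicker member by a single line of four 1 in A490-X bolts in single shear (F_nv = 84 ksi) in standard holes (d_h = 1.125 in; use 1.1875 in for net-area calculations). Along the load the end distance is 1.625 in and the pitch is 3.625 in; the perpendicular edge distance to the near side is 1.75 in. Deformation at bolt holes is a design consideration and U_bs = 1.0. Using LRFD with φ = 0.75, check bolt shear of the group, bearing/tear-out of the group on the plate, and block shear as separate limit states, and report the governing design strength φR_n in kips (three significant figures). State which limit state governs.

80.9 kips (block shear governs)

Bolt shear: A_b = π·1²/4 = 0.7854 in²; R_n = 84 × 0.7854 × 4 × 1 = 263.9 kips → 0.75 × 263.9 = 198 kips.
Bearing: edge l_c = 1.062, r_n = 22.31 kips; interior l_c = 2.5, r_n = 42 kips; R_n = 22.31 + 3·42 = 148.3 kips → 111 kips.
Block shear: A_gv = 3.125, A_nv = 2.086, A_nt = 0.2891 in²; R_n = min(0.6F_uA_nv, 0.6F_yA_gv) + U_bs·F_u·A_nt = 107.8 kips → 80.9 kips.
Block shear governs: 80.9 kips.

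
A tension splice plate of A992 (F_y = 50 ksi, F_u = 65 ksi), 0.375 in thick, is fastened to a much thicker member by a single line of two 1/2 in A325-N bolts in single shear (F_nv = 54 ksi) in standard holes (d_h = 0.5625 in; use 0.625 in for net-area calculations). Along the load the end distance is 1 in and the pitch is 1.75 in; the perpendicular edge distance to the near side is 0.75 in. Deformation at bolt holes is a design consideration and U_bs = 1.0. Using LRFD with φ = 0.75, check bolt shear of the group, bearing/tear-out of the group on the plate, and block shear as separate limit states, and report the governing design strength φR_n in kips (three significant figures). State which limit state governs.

15.9 kips (bolt shear governs)

Bolt shear: A_b = π·0.5²/4 = 0.1963 in²; R_n = 54 × 0.1963 × 2 × 1 = 21.21 kips → 0.75 × 21.21 = 15.9 kips.
Bearing: edge l_c = 0.7188, r_n = 21.02 kips; interior l_c = 1.188, r_n = 29.25 kips; R_n = 21.02 + 1·29.25 = 50.27 kips → 37.7 kips.
Block shear: A_gv = 1.031, A_nv = 0.6797, A_nt = 0.1641 in²; R_n = min(0.6F_uA_nv, 0.6F_yA_gv) + U_bs·F_u·A_nt = 37.17 kips → 27.9 kips.
Bolt shear governs: 15.9 kips.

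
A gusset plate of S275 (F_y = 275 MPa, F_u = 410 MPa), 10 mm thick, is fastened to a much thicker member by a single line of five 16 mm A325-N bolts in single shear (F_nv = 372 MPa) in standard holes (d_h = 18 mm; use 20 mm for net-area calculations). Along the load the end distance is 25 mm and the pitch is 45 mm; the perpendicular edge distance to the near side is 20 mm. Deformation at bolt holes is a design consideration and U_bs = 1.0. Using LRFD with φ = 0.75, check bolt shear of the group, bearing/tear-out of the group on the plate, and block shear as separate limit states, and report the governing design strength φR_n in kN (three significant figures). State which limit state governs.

243 kN (block shear governs)

Bolt shear: A_b = π·16²/4 = 201.1 mm²; R_n = 372 × 201.1 × 5 × 1 / 1000 = 374 kN → 0.75 × 374 = 280 kN.
Bearing: edge l_c = 16, r_n = 78.72 kN; interior l_c = 27, r_n = 132.8 kN; R_n = 78.72 + 4·132.8 = 610.1 kN → 458 kN.
Block shear: A_gv = 2050, A_nv = 1150, A_nt = 100 mm²; R_n = min(0.6F_uA_nv, 0.6F_yA_gv) + U_bs·F_u·A_nt = 323.9 kN → 243 kN.
Block shear governs: 243 kN.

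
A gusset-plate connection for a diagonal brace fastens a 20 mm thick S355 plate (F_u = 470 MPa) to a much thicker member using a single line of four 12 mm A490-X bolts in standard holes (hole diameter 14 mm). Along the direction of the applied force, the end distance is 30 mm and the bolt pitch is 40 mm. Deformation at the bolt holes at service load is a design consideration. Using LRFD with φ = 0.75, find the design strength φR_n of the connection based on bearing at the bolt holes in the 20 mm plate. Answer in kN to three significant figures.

804 kN

Per bolt r_n = 1.2 l_c t F_u ≤ 2.4 d t F_u; upper limit = 2.4 × 12 × 20 × 470 / 1000 = 270.7 kN.
Edge bolt: l_c = 30 − 14/2 = 23 mm → 1.2 × 23 × 20 × 470 / 1000 = 259.4 → r_n = 259.4 kN.
Interior bolts: l_c = 40 − 14 = 26 mm → 1.2 × 26 × 20 × 470 / 1000 = 293.3 → r_n = 270.7 kN.
R_n = 1 × 259.4 + 3 × 270.7 = 1072 kN.
Design strength φR_n = 0.75 × 1072 = 804 kN.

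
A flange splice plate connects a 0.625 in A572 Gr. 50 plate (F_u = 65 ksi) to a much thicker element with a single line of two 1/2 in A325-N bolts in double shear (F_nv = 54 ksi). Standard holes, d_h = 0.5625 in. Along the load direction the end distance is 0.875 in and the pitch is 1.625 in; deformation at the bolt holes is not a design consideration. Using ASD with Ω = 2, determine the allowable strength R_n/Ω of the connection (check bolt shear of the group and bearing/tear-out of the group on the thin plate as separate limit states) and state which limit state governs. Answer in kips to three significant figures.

21.2 kips (bolt shear governs)

Bolt shear: A_b = π·0.5²/4 = 0.1963 in²; R_n = 54 × 0.1963 × 2 × 2 = 42.41 kips → 42.41 / 2 = 21.2 kips.
Bearing (1.5 l_c t F_u ≤ 3.0 d t F_u): upper limit = 3.0·0.5·0.625·65 = 60.94 kips.
  Edge l_c = 0.875 − 0.5625/2 = 0.5938 → r_n = 36.18 kips; interior l_c = 1.625 − 0.5625 = 1.062 → r_n = 60.94 kips.
  R_n,bearing = 1·36.18 + 1·60.94 = 97.12 kips → 97.12 / 2 = 48.6 kips.
Bolt shear governs: 21.2 kips.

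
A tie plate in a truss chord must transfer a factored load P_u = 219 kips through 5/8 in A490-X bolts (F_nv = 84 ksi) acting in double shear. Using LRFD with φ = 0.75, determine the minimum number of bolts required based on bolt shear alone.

6 bolts

A_b = π·0.625²/4 = 0.3068 in².
Per-bolt design strength φR_n = 0.75 × 84 × 0.3068 × 2 = 38.66 kips.
n ≥ 219 / 38.66 = 5.665 → use 6 bolts.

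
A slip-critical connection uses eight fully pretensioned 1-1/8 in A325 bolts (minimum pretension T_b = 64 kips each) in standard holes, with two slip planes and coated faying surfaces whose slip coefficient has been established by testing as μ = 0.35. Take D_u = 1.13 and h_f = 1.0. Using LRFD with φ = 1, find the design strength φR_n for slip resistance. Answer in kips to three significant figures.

405 kips

R_n = μ · D_u · h_f · T_b · n_s · n_b = 0.35 × 1.13 × 1.0 × 64 × 2 × 8 = 405 kips.
Design strength φR_n = 1 × 405 = 405 kips.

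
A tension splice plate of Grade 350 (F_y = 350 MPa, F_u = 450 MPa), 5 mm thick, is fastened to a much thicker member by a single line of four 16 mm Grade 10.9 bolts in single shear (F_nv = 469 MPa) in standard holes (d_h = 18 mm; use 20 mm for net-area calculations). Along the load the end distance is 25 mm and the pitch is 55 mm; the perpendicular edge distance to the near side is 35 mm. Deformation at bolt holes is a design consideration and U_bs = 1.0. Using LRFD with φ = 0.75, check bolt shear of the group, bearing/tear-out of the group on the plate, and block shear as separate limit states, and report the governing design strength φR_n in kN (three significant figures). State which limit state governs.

164 kN (block shear governs)

Bolt shear: A_b = π·16²/4 = 201.1 mm²; R_n = 469 × 201.1 × 4 × 1 / 1000 = 377.2 kN → 0.75 × 377.2 = 283 kN.
Bearing: edge l_c = 16, r_n = 43.2 kN; interior l_c = 37, r_n = 86.4 kN; R_n = 43.2 + 3·86.4 = 302.4 kN → 227 kN.
Block shear: A_gv = 950, A_nv = 600, A_nt = 125 mm²; R_n = min(0.6F_uA_nv, 0.6F_yA_gv) + U_bs·F_u·A_nt = 218.2 kN → 164 kN.
Block shear governs: 164 kN.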